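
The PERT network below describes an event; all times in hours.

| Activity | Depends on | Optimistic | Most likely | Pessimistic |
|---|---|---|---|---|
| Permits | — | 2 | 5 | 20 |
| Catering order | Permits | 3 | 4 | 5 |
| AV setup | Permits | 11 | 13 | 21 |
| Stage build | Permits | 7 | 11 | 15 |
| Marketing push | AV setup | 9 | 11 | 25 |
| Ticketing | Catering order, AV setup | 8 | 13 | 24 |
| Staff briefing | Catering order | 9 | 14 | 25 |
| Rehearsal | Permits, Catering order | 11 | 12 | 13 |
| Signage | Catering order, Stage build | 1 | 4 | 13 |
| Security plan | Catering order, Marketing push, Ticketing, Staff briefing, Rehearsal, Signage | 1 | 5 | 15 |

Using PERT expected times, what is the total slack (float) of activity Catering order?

te_Permits = (2 + 4·5 + 20)/6 = 42/6 = 7
te_Catering order = (3 + 4·4 + 5)/6 = 24/6 = 4
te_AV setup = (11 + 4·13 + 21)/6 = 84/6 = 14
te_Stage build = (7 + 4·11 + 15)/6 = 66/6 = 11
te_Marketing push = (9 + 4·11 + 25)/6 = 78/6 = 13
te_Ticketing = (8 + 4·13 + 24)/6 = 84/6 = 14
te_Staff briefing = (9 + 4·14 + 25)/6 = 90/6 = 15
te_Rehearsal = (11 + 4·12 + 13)/6 = 72/6 = 12
te_Signage = (1 + 4·4 + 13)/6 = 30/6 = 5
te_Security plan = (1 + 4·5 + 15)/6 = 36/6 = 6

Forward pass:
ES_Permits = 0; EF_Permits = 7
ES_Catering order = 7; EF_Catering order = 7+4 = 11
ES_AV setup = 7; EF_AV setup = 7+14 = 21
ES_Stage build = 7; EF_Stage build = 7+11 = 18
ES_Marketing push = 21; EF_Marketing push = 21+13 = 34
ES_Ticketing = max(EF_Catering order=11, EF_AV setup=21) = 21; EF_Ticketing = 21+14 = 35
ES_Staff briefing = 11; EF_Staff briefing = 11+15 = 26
ES_Rehearsal = max(EF_Permits=7, EF_Catering order=11) = 11; EF_Rehearsal = 11+12 = 23
ES_Signage = max(EF_Catering order=11, EF_Stage build=18) = 18; EF_Signage = 18+5 = 23
ES_Security plan = max(EF_Catering order=11, EF_Marketing push=34, EF_Ticketing=35, EF_Staff briefing=26, EF_Rehearsal=23, EF_Signage=23) = 35; EF_Security plan = 35+6 = 41
Expected project duration μ = 41 hours. Critical path: Permits → AV setup → Ticketing → Security plan.

Backward pass:
LF_Security plan = 41; LS_Security plan = 41−6 = 35
LF_Signage = LS_Security plan = 35; LS_Signage = 35−5 = 30
LF_Rehearsal = LS_Security plan = 35; LS_Rehearsal = 35−12 = 23
LF_Staff briefing = LS_Security plan = 35; LS_Staff briefing = 35−15 = 20
LF_Ticketing = LS_Security plan = 35; LS_Ticketing = 35−14 = 21
LF_Marketing push = LS_Security plan = 35; LS_Marketing push = 35−13 = 22
LF_Stage build = LS_Signage = 30; LS_Stage build = 30−11 = 19
LF_AV setup = min(LS_Marketing push=22, LS_Ticketing=21) = 21; LS_AV setup = 21−14 = 7
LF_Catering order = min(LS_Ticketing=21, LS_Staff briefing=20, LS_Rehearsal=23, LS_Signage=30, LS_Security plan=35) = 20; LS_Catering order = 20−4 = 16
LF_Permits = min(LS_Catering order=16, LS_AV setup=7, LS_Stage build=19, LS_Rehearsal=23) = 7; LS_Permits = 7−7 = 0
Slack_Catering order = LS_Catering order − ES_Catering order = 16 − 7 = 9

9 hours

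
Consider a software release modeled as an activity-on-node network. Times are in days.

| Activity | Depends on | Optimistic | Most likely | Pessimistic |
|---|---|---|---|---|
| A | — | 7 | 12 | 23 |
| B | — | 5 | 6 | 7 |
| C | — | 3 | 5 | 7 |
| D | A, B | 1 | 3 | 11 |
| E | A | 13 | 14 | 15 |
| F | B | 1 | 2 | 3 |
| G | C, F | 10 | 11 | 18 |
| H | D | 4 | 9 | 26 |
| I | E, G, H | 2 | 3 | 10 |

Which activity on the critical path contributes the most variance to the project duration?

H

te_A = (7 + 4·12 + 23)/6 = 78/6 = 13; σ²_A = ((23−7)/6)² = 7.111
te_B = (5 + 4·6 + 7)/6 = 36/6 = 6; σ²_B = ((7−5)/6)² = 0.111
te_C = (3 + 4·5 + 7)/6 = 30/6 = 5; σ²_C = ((7−3)/6)² = 0.444
te_D = (1 + 4·3 + 11)/6 = 24/6 = 4; σ²_D = ((11−1)/6)² = 2.778
te_E = (13 + 4·14 + 15)/6 = 84/6 = 14; σ²_E = ((15−13)/6)² = 0.111
te_F = (1 + 4·2 + 3)/6 = 12/6 = 2; σ²_F = ((3−1)/6)² = 0.111
te_G = (10 + 4·11 + 18)/6 = 72/6 = 12; σ²_G = ((18−10)/6)² = 1.778
te_H = (4 + 4·9 + 26)/6 = 66/6 = 11; σ²_H = ((26−4)/6)² = 13.444
te_I = (2 + 4·3 + 10)/6 = 24/6 = 4; σ²_I = ((10−2)/6)² = 1.778

Forward pass:
ES_A = 0; EF_A = 13
ES_B = 0; EF_B = 6
ES_C = 0; EF_C = 5
ES_D = max(EF_A=13, EF_B=6) = 13; EF_D = 13+4 = 17
ES_E = 13; EF_E = 13+14 = 27
ES_F = 6; EF_F = 6+2 = 8
ES_G = max(EF_C=5, EF_F=8) = 8; EF_G = 8+12 = 20
ES_H = 17; EF_H = 17+11 = 28
ES_I = max(EF_E=27, EF_G=20, EF_H=28) = 28; EF_I = 28+4 = 32
Expected project duration μ = 32 days. Critical path: A → D → H → I.

Variances on critical path: σ²_A=7.111, σ²_D=2.778, σ²_H=13.444, σ²_I=1.778.
Largest is σ²_H = 13.444.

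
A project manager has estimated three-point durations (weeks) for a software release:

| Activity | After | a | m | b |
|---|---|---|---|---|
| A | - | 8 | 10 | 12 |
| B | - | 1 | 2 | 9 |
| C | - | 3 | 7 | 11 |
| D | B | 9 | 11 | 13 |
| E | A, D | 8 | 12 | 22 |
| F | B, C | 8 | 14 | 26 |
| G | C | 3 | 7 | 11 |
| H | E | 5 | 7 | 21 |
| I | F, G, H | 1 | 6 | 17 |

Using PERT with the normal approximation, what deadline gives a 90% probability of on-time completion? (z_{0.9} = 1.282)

te_A = (8 + 4·10 + 12)/6 = 60/6 = 10; σ²_A = ((12−8)/6)² = 0.444
te_B = (1 + 4·2 + 9)/6 = 18/6 = 3; σ²_B = ((9−1)/6)² = 1.778
te_C = (3 + 4·7 + 11)/6 = 42/6 = 7; σ²_C = ((11−3)/6)² = 1.778
te_D = (9 + 4·11 + 13)/6 = 66/6 = 11; σ²_D = ((13−9)/6)² = 0.444
te_E = (8 + 4·12 + 22)/6 = 78/6 = 13; σ²_E = ((22−8)/6)² = 5.444
te_F = (8 + 4·14 + 26)/6 = 90/6 = 15; σ²_F = ((26−8)/6)² = 9.000
te_G = (3 + 4·7 + 11)/6 = 42/6 = 7; σ²_G = ((11−3)/6)² = 1.778
te_H = (5 + 4·7 + 21)/6 = 54/6 = 9; σ²_H = ((21−5)/6)² = 7.111
te_I = (1 + 4·6 + 17)/6 = 42/6 = 7; σ²_I = ((17−1)/6)² = 7.111

Forward pass:
ES_A = 0; EF_A = 10
ES_B = 0; EF_B = 3
ES_C = 0; EF_C = 7
ES_D = 3; EF_D = 3+11 = 14
ES_E = max(EF_A=10, EF_D=14) = 14; EF_E = 14+13 = 27
ES_F = max(EF_B=3, EF_C=7) = 7; EF_F = 7+15 = 22
ES_G = 7; EF_G = 7+7 = 14
ES_H = 27; EF_H = 27+9 = 36
ES_I = max(EF_F=22, EF_G=14, EF_H=36) = 36; EF_I = 36+7 = 43
Expected project duration μ = 43 weeks. Critical path: B → D → E → H → I.

Variance along critical path = 1.778 + 0.444 + 5.444 + 7.111 + 7.111 = 21.889; σ = 4.679 weeks.
D = μ + z·σ = 43 + 1.282·4.679 = 49.0 weeks

49.0 weeks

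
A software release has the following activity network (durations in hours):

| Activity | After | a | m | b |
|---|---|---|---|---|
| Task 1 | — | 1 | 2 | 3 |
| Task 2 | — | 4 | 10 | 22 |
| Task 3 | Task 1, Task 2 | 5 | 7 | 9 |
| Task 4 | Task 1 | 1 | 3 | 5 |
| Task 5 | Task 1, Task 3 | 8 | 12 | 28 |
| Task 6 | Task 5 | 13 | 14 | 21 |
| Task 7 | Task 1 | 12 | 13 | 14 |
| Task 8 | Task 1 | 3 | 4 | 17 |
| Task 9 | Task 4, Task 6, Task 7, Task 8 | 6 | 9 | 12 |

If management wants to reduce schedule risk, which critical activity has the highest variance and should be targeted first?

Task 5

te_Task 1 = (1 + 4·2 + 3)/6 = 12/6 = 2; σ²_Task 1 = ((3−1)/6)² = 0.111
te_Task 2 = (4 + 4·10 + 22)/6 = 66/6 = 11; σ²_Task 2 = ((22−4)/6)² = 9.000
te_Task 3 = (5 + 4·7 + 9)/6 = 42/6 = 7; σ²_Task 3 = ((9−5)/6)² = 0.444
te_Task 4 = (1 + 4·3 + 5)/6 = 18/6 = 3; σ²_Task 4 = ((5−1)/6)² = 0.444
te_Task 5 = (8 + 4·12 + 28)/6 = 84/6 = 14; σ²_Task 5 = ((28−8)/6)² = 11.111
te_Task 6 = (13 + 4·14 + 21)/6 = 90/6 = 15; σ²_Task 6 = ((21−13)/6)² = 1.778
te_Task 7 = (12 + 4·13 + 14)/6 = 78/6 = 13; σ²_Task 7 = ((14−12)/6)² = 0.111
te_Task 8 = (3 + 4·4 + 17)/6 = 36/6 = 6; σ²_Task 8 = ((17−3)/6)² = 5.444
te_Task 9 = (6 + 4·9 + 12)/6 = 54/6 = 9; σ²_Task 9 = ((12−6)/6)² = 1.000

Forward pass:
ES_Task 1 = 0; EF_Task 1 = 2
ES_Task 2 = 0; EF_Task 2 = 11
ES_Task 3 = max(EF_Task 1=2, EF_Task 2=11) = 11; EF_Task 3 = 11+7 = 18
ES_Task 4 = 2; EF_Task 4 = 2+3 = 5
ES_Task 5 = max(EF_Task 1=2, EF_Task 3=18) = 18; EF_Task 5 = 18+14 = 32
ES_Task 6 = 32; EF_Task 6 = 32+15 = 47
ES_Task 7 = 2; EF_Task 7 = 2+13 = 15
ES_Task 8 = 2; EF_Task 8 = 2+6 = 8
ES_Task 9 = max(EF_Task 4=5, EF_Task 6=47, EF_Task 7=15, EF_Task 8=8) = 47; EF_Task 9 = 47+9 = 56
Expected project duration μ = 56 hours. Critical path: Task 2 → Task 3 → Task 5 → Task 6 → Task 9.

Variances on critical path: σ²_Task 2=9.000, σ²_Task 3=0.444, σ²_Task 5=11.111, σ²_Task 6=1.778, σ²_Task 9=1.000.
Largest is σ²_Task 5 = 11.111.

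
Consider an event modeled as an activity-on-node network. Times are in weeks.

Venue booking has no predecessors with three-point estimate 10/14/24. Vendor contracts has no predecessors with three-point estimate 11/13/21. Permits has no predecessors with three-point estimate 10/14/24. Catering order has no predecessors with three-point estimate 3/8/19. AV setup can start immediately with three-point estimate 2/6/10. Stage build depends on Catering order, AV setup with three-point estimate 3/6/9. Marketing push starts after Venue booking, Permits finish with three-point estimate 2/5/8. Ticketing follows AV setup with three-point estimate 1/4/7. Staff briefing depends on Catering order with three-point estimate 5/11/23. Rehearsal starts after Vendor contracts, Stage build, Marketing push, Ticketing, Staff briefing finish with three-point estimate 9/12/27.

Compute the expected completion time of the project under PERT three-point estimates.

te_Venue booking = (10 + 4·14 + 24)/6 = 90/6 = 15
te_Vendor contracts = (11 + 4·13 + 21)/6 = 84/6 = 14
te_Permits = (10 + 4·14 + 24)/6 = 90/6 = 15
te_Catering order = (3 + 4·8 + 19)/6 = 54/6 = 9
te_AV setup = (2 + 4·6 + 10)/6 = 36/6 = 6
te_Stage build = (3 + 4·6 + 9)/6 = 36/6 = 6
te_Marketing push = (2 + 4·5 + 8)/6 = 30/6 = 5
te_Ticketing = (1 + 4·4 + 7)/6 = 24/6 = 4
te_Staff briefing = (5 + 4·11 + 23)/6 = 72/6 = 12
te_Rehearsal = (9 + 4·12 + 27)/6 = 84/6 = 14

Forward pass:
ES_Venue booking = 0; EF_Venue booking = 15
ES_Vendor contracts = 0; EF_Vendor contracts = 14
ES_Permits = 0; EF_Permits = 15
ES_Catering order = 0; EF_Catering order = 9
ES_AV setup = 0; EF_AV setup = 6
ES_Stage build = max(EF_Catering order=9, EF_AV setup=6) = 9; EF_Stage build = 9+6 = 15
ES_Marketing push = max(EF_Venue booking=15, EF_Permits=15) = 15; EF_Marketing push = 15+5 = 20
ES_Ticketing = 6; EF_Ticketing = 6+4 = 10
ES_Staff briefing = 9; EF_Staff briefing = 9+12 = 21
ES_Rehearsal = max(EF_Vendor contracts=14, EF_Stage build=15, EF_Marketing push=20, EF_Ticketing=10, EF_Staff briefing=21) = 21; EF_Rehearsal = 21+14 = 35
Expected project duration μ = 35 weeks. Critical path: Catering order → Staff briefing → Rehearsal.

35 weeks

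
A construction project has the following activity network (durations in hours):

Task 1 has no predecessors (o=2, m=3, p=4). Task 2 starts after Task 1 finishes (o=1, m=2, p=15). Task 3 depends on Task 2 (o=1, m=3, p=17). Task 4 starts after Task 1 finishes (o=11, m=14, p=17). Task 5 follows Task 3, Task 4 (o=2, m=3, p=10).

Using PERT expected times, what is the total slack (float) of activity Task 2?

te_Task 1 = (2 + 4·3 + 4)/6 = 18/6 = 3
te_Task 2 = (1 + 4·2 + 15)/6 = 24/6 = 4
te_Task 3 = (1 + 4·3 + 17)/6 = 30/6 = 5
te_Task 4 = (11 + 4·14 + 17)/6 = 84/6 = 14
te_Task 5 = (2 + 4·3 + 10)/6 = 24/6 = 4

Forward pass:
ES_Task 1 = 0; EF_Task 1 = 3
ES_Task 2 = 3; EF_Task 2 = 3+4 = 7
ES_Task 3 = 7; EF_Task 3 = 7+5 = 12
ES_Task 4 = 3; EF_Task 4 = 3+14 = 17
ES_Task 5 = max(EF_Task 3=12, EF_Task 4=17) = 17; EF_Task 5 = 17+4 = 21
Expected project duration μ = 21 hours. Critical path: Task 1 → Task 4 → Task 5.

Backward pass:
LF_Task 5 = 21; LS_Task 5 = 21−4 = 17
LF_Task 4 = LS_Task 5 = 17; LS_Task 4 = 17−14 = 3
LF_Task 3 = LS_Task 5 = 17; LS_Task 3 = 17−5 = 12
LF_Task 2 = LS_Task 3 = 12; LS_Task 2 = 12−4 = 8
LF_Task 1 = min(LS_Task 2=8, LS_Task 4=3) = 3; LS_Task 1 = 3−3 = 0
Slack_Task 2 = LS_Task 2 − ES_Task 2 = 8 − 3 = 5

5 hours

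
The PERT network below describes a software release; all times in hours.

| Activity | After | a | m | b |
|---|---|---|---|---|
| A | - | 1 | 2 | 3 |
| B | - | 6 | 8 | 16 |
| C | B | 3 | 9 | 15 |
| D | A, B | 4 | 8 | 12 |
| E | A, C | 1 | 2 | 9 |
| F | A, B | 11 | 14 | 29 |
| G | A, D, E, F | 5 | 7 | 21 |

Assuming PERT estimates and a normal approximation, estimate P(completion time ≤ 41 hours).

0.946

te_A = (1 + 4·2 + 3)/6 = 12/6 = 2; σ²_A = ((3−1)/6)² = 0.111
te_B = (6 + 4·8 + 16)/6 = 54/6 = 9; σ²_B = ((16−6)/6)² = 2.778
te_C = (3 + 4·9 + 15)/6 = 54/6 = 9; σ²_C = ((15−3)/6)² = 4.000
te_D = (4 + 4·8 + 12)/6 = 48/6 = 8; σ²_D = ((12−4)/6)² = 1.778
te_E = (1 + 4·2 + 9)/6 = 18/6 = 3; σ²_E = ((9−1)/6)² = 1.778
te_F = (11 + 4·14 + 29)/6 = 96/6 = 16; σ²_F = ((29−11)/6)² = 9.000
te_G = (5 + 4·7 + 21)/6 = 54/6 = 9; σ²_G = ((21−5)/6)² = 7.111

Forward pass:
ES_A = 0; EF_A = 2
ES_B = 0; EF_B = 9
ES_C = 9; EF_C = 9+9 = 18
ES_D = max(EF_A=2, EF_B=9) = 9; EF_D = 9+8 = 17
ES_E = max(EF_A=2, EF_C=18) = 18; EF_E = 18+3 = 21
ES_F = max(EF_A=2, EF_B=9) = 9; EF_F = 9+16 = 25
ES_G = max(EF_A=2, EF_D=17, EF_E=21, EF_F=25) = 25; EF_G = 25+9 = 34
Expected project duration μ = 34 hours. Critical path: B → F → G.

Variance along critical path = 2.778 + 9.000 + 7.111 = 18.889; σ = √18.889 = 4.346 hours.
Z = (41 − 34) / 4.346 = 1.611
P(T ≤ 41) = Φ(1.611) ≈ 0.946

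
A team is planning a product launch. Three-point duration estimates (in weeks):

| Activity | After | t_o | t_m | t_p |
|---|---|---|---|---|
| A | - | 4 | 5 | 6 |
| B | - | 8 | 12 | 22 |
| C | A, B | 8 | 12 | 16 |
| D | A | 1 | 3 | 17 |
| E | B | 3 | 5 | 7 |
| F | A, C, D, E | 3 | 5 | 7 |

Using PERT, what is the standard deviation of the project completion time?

2.77 weeks

te_A = (4 + 4·5 + 6)/6 = 30/6 = 5; σ²_A = ((6−4)/6)² = 0.111
te_B = (8 + 4·12 + 22)/6 = 78/6 = 13; σ²_B = ((22−8)/6)² = 5.444
te_C = (8 + 4·12 + 16)/6 = 72/6 = 12; σ²_C = ((16−8)/6)² = 1.778
te_D = (1 + 4·3 + 17)/6 = 30/6 = 5; σ²_D = ((17−1)/6)² = 7.111
te_E = (3 + 4·5 + 7)/6 = 30/6 = 5; σ²_E = ((7−3)/6)² = 0.444
te_F = (3 + 4·5 + 7)/6 = 30/6 = 5; σ²_F = ((7−3)/6)² = 0.444

Forward pass:
ES_A = 0; EF_A = 5
ES_B = 0; EF_B = 13
ES_C = max(EF_A=5, EF_B=13) = 13; EF_C = 13+12 = 25
ES_D = 5; EF_D = 5+5 = 10
ES_E = 13; EF_E = 13+5 = 18
ES_F = max(EF_A=5, EF_C=25, EF_D=10, EF_E=18) = 25; EF_F = 25+5 = 30
Expected project duration μ = 30 weeks. Critical path: B → C → F.

Variance along critical path = 5.444 + 1.778 + 0.444 = 7.667
σ = √7.667 = 2.769 weeks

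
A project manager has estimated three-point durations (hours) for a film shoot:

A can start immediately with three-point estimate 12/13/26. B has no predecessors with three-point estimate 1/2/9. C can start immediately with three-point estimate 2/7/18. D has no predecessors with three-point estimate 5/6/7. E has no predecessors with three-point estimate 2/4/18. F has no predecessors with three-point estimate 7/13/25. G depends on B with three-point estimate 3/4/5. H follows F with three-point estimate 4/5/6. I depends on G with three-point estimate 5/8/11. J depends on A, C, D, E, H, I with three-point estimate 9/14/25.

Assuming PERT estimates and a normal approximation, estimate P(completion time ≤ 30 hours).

0.160

te_A = (12 + 4·13 + 26)/6 = 90/6 = 15; σ²_A = ((26−12)/6)² = 5.444
te_B = (1 + 4·2 + 9)/6 = 18/6 = 3; σ²_B = ((9−1)/6)² = 1.778
te_C = (2 + 4·7 + 18)/6 = 48/6 = 8; σ²_C = ((18−2)/6)² = 7.111
te_D = (5 + 4·6 + 7)/6 = 36/6 = 6; σ²_D = ((7−5)/6)² = 0.111
te_E = (2 + 4·4 + 18)/6 = 36/6 = 6; σ²_E = ((18−2)/6)² = 7.111
te_F = (7 + 4·13 + 25)/6 = 84/6 = 14; σ²_F = ((25−7)/6)² = 9.000
te_G = (3 + 4·4 + 5)/6 = 24/6 = 4; σ²_G = ((5−3)/6)² = 0.111
te_H = (4 + 4·5 + 6)/6 = 30/6 = 5; σ²_H = ((6−4)/6)² = 0.111
te_I = (5 + 4·8 + 11)/6 = 48/6 = 8; σ²_I = ((11−5)/6)² = 1.000
te_J = (9 + 4·14 + 25)/6 = 90/6 = 15; σ²_J = ((25−9)/6)² = 7.111

Forward pass:
ES_A = 0; EF_A = 15
ES_B = 0; EF_B = 3
ES_C = 0; EF_C = 8
ES_D = 0; EF_D = 6
ES_E = 0; EF_E = 6
ES_F = 0; EF_F = 14
ES_G = 3; EF_G = 3+4 = 7
ES_H = 14; EF_H = 14+5 = 19
ES_I = 7; EF_I = 7+8 = 15
ES_J = max(EF_A=15, EF_C=8, EF_D=6, EF_E=6, EF_H=19, EF_I=15) = 19; EF_J = 19+15 = 34
Expected project duration μ = 34 hours. Critical path: F → H → J.

Variance along critical path = 9.000 + 0.111 + 7.111 = 16.222; σ = √16.222 = 4.028 hours.
Z = (30 − 34) / 4.028 = -0.993
P(T ≤ 30) = Φ(-0.993) ≈ 0.160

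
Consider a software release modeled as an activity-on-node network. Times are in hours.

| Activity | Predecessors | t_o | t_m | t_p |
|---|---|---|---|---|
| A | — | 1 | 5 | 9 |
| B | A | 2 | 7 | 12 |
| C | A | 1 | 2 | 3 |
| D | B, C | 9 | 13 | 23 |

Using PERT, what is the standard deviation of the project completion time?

te_A = (1 + 4·5 + 9)/6 = 30/6 = 5; σ²_A = ((9−1)/6)² = 1.778
te_B = (2 + 4·7 + 12)/6 = 42/6 = 7; σ²_B = ((12−2)/6)² = 2.778
te_C = (1 + 4·2 + 3)/6 = 12/6 = 2; σ²_C = ((3−1)/6)² = 0.111
te_D = (9 + 4·13 + 23)/6 = 84/6 = 14; σ²_D = ((23−9)/6)² = 5.444

Forward pass:
ES_A = 0; EF_A = 5
ES_B = 5; EF_B = 5+7 = 12
ES_C = 5; EF_C = 5+2 = 7
ES_D = max(EF_B=12, EF_C=7) = 12; EF_D = 12+14 = 26
Expected project duration μ = 26 hours. Critical path: A → B → D.

Variance along critical path = 1.778 + 2.778 + 5.444 = 10.000
σ = √10.000 = 3.162 hours

3.16 hours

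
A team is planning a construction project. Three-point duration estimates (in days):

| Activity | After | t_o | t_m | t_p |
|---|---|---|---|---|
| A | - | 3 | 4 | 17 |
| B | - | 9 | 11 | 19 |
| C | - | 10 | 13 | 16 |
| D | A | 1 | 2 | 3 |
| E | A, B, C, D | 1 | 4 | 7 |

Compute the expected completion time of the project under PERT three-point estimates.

te_A = (3 + 4·4 + 17)/6 = 36/6 = 6
te_B = (9 + 4·11 + 19)/6 = 72/6 = 12
te_C = (10 + 4·13 + 16)/6 = 78/6 = 13
te_D = (1 + 4·2 + 3)/6 = 12/6 = 2
te_E = (1 + 4·4 + 7)/6 = 24/6 = 4

Forward pass:
ES_A = 0; EF_A = 6
ES_B = 0; EF_B = 12
ES_C = 0; EF_C = 13
ES_D = 6; EF_D = 6+2 = 8
ES_E = max(EF_A=6, EF_B=12, EF_C=13, EF_D=8) = 13; EF_E = 13+4 = 17
Expected project duration μ = 17 days. Critical path: C → E.

17 days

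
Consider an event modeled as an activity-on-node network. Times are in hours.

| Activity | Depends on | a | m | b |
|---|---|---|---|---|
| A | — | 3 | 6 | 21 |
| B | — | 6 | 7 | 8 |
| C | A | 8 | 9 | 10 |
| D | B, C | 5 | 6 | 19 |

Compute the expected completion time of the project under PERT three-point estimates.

25 hours

te_A = (3 + 4·6 + 21)/6 = 48/6 = 8
te_B = (6 + 4·7 + 8)/6 = 42/6 = 7
te_C = (8 + 4·9 + 10)/6 = 54/6 = 9
te_D = (5 + 4·6 + 19)/6 = 48/6 = 8

Forward pass:
ES_A = 0; EF_A = 8
ES_B = 0; EF_B = 7
ES_C = 8; EF_C = 8+9 = 17
ES_D = max(EF_B=7, EF_C=17) = 17; EF_D = 17+8 = 25
Expected project duration μ = 25 hours. Critical path: A → C → D.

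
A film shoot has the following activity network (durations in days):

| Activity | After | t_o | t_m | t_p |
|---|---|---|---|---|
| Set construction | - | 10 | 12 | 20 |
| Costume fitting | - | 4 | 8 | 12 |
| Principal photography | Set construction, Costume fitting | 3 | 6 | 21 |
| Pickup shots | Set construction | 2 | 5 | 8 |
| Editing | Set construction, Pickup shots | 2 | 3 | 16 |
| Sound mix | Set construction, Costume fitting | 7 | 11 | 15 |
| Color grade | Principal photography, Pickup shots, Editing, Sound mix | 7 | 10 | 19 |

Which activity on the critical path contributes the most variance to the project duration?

te_Set construction = (10 + 4·12 + 20)/6 = 78/6 = 13; σ²_Set construction = ((20−10)/6)² = 2.778
te_Costume fitting = (4 + 4·8 + 12)/6 = 48/6 = 8; σ²_Costume fitting = ((12−4)/6)² = 1.778
te_Principal photography = (3 + 4·6 + 21)/6 = 48/6 = 8; σ²_Principal photography = ((21−3)/6)² = 9.000
te_Pickup shots = (2 + 4·5 + 8)/6 = 30/6 = 5; σ²_Pickup shots = ((8−2)/6)² = 1.000
te_Editing = (2 + 4·3 + 16)/6 = 30/6 = 5; σ²_Editing = ((16−2)/6)² = 5.444
te_Sound mix = (7 + 4·11 + 15)/6 = 66/6 = 11; σ²_Sound mix = ((15−7)/6)² = 1.778
te_Color grade = (7 + 4·10 + 19)/6 = 66/6 = 11; σ²_Color grade = ((19−7)/6)² = 4.000

Forward pass:
ES_Set construction = 0; EF_Set construction = 13
ES_Costume fitting = 0; EF_Costume fitting = 8
ES_Principal photography = max(EF_Set construction=13, EF_Costume fitting=8) = 13; EF_Principal photography = 13+8 = 21
ES_Pickup shots = 13; EF_Pickup shots = 13+5 = 18
ES_Editing = max(EF_Set construction=13, EF_Pickup shots=18) = 18; EF_Editing = 18+5 = 23
ES_Sound mix = max(EF_Set construction=13, EF_Costume fitting=8) = 13; EF_Sound mix = 13+11 = 24
ES_Color grade = max(EF_Principal photography=21, EF_Pickup shots=18, EF_Editing=23, EF_Sound mix=24) = 24; EF_Color grade = 24+11 = 35
Expected project duration μ = 35 days. Critical path: Set construction → Sound mix → Color grade.

Variances on critical path: σ²_Set construction=2.778, σ²_Sound mix=1.778, σ²_Color grade=4.000.
Largest is σ²_Color grade = 4.000.

Color grade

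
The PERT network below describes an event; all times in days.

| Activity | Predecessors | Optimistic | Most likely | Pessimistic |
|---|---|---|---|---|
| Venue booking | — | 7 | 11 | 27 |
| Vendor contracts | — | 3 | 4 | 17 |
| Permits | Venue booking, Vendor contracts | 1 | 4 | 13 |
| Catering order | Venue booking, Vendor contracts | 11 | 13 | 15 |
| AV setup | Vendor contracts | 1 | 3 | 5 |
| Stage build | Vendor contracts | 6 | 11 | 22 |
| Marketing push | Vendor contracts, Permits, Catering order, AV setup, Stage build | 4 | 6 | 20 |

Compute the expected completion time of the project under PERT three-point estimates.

te_Venue booking = (7 + 4·11 + 27)/6 = 78/6 = 13
te_Vendor contracts = (3 + 4·4 + 17)/6 = 36/6 = 6
te_Permits = (1 + 4·4 + 13)/6 = 30/6 = 5
te_Catering order = (11 + 4·13 + 15)/6 = 78/6 = 13
te_AV setup = (1 + 4·3 + 5)/6 = 18/6 = 3
te_Stage build = (6 + 4·11 + 22)/6 = 72/6 = 12
te_Marketing push = (4 + 4·6 + 20)/6 = 48/6 = 8

Forward pass:
ES_Venue booking = 0; EF_Venue booking = 13
ES_Vendor contracts = 0; EF_Vendor contracts = 6
ES_Permits = max(EF_Venue booking=13, EF_Vendor contracts=6) = 13; EF_Permits = 13+5 = 18
ES_Catering order = max(EF_Venue booking=13, EF_Vendor contracts=6) = 13; EF_Catering order = 13+13 = 26
ES_AV setup = 6; EF_AV setup = 6+3 = 9
ES_Stage build = 6; EF_Stage build = 6+12 = 18
ES_Marketing push = max(EF_Vendor contracts=6, EF_Permits=18, EF_Catering order=26, EF_AV setup=9, EF_Stage build=18) = 26; EF_Marketing push = 26+8 = 34
Expected project duration μ = 34 days. Critical path: Venue booking → Catering order → Marketing push.

34 days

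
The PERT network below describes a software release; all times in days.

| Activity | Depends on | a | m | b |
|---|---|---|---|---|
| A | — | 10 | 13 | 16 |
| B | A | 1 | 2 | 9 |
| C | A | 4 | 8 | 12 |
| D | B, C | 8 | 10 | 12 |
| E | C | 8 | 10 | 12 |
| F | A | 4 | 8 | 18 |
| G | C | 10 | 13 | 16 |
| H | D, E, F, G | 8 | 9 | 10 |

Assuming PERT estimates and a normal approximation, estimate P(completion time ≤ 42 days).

0.306

te_A = (10 + 4·13 + 16)/6 = 78/6 = 13; σ²_A = ((16−10)/6)² = 1.000
te_B = (1 + 4·2 + 9)/6 = 18/6 = 3; σ²_B = ((9−1)/6)² = 1.778
te_C = (4 + 4·8 + 12)/6 = 48/6 = 8; σ²_C = ((12−4)/6)² = 1.778
te_D = (8 + 4·10 + 12)/6 = 60/6 = 10; σ²_D = ((12−8)/6)² = 0.444
te_E = (8 + 4·10 + 12)/6 = 60/6 = 10; σ²_E = ((12−8)/6)² = 0.444
te_F = (4 + 4·8 + 18)/6 = 54/6 = 9; σ²_F = ((18−4)/6)² = 5.444
te_G = (10 + 4·13 + 16)/6 = 78/6 = 13; σ²_G = ((16−10)/6)² = 1.000
te_H = (8 + 4·9 + 10)/6 = 54/6 = 9; σ²_H = ((10−8)/6)² = 0.111

Forward pass:
ES_A = 0; EF_A = 13
ES_B = 13; EF_B = 13+3 = 16
ES_C = 13; EF_C = 13+8 = 21
ES_D = max(EF_B=16, EF_C=21) = 21; EF_D = 21+10 = 31
ES_E = 21; EF_E = 21+10 = 31
ES_F = 13; EF_F = 13+9 = 22
ES_G = 21; EF_G = 21+13 = 34
ES_H = max(EF_D=31, EF_E=31, EF_F=22, EF_G=34) = 34; EF_H = 34+9 = 43
Expected project duration μ = 43 days. Critical path: A → C → G → H.

Variance along critical path = 1.000 + 1.778 + 1.000 + 0.111 = 3.889; σ = √3.889 = 1.972 days.
Z = (42 − 43) / 1.972 = -0.507
P(T ≤ 42) = Φ(-0.507) ≈ 0.306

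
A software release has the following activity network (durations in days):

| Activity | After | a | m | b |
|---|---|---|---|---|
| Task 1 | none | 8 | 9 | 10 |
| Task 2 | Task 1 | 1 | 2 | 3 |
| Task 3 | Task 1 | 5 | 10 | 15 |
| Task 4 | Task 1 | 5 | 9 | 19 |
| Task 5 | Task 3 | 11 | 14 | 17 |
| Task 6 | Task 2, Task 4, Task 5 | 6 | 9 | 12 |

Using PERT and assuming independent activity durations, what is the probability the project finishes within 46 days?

0.965

te_Task 1 = (8 + 4·9 + 10)/6 = 54/6 = 9; σ²_Task 1 = ((10−8)/6)² = 0.111
te_Task 2 = (1 + 4·2 + 3)/6 = 12/6 = 2; σ²_Task 2 = ((3−1)/6)² = 0.111
te_Task 3 = (5 + 4·10 + 15)/6 = 60/6 = 10; σ²_Task 3 = ((15−5)/6)² = 2.778
te_Task 4 = (5 + 4·9 + 19)/6 = 60/6 = 10; σ²_Task 4 = ((19−5)/6)² = 5.444
te_Task 5 = (11 + 4·14 + 17)/6 = 84/6 = 14; σ²_Task 5 = ((17−11)/6)² = 1.000
te_Task 6 = (6 + 4·9 + 12)/6 = 54/6 = 9; σ²_Task 6 = ((12−6)/6)² = 1.000

Forward pass:
ES_Task 1 = 0; EF_Task 1 = 9
ES_Task 2 = 9; EF_Task 2 = 9+2 = 11
ES_Task 3 = 9; EF_Task 3 = 9+10 = 19
ES_Task 4 = 9; EF_Task 4 = 9+10 = 19
ES_Task 5 = 19; EF_Task 5 = 19+14 = 33
ES_Task 6 = max(EF_Task 2=11, EF_Task 4=19, EF_Task 5=33) = 33; EF_Task 6 = 33+9 = 42
Expected project duration μ = 42 days. Critical path: Task 1 → Task 3 → Task 5 → Task 6.

Variance along critical path = 0.111 + 2.778 + 1.000 + 1.000 = 4.889; σ = √4.889 = 2.211 days.
Z = (46 − 42) / 2.211 = 1.809
P(T ≤ 46) = Φ(1.809) ≈ 0.965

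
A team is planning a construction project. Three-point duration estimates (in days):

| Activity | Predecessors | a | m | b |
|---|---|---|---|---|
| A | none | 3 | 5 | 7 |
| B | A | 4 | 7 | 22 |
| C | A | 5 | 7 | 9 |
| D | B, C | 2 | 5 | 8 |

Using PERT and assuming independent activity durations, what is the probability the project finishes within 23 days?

te_A = (3 + 4·5 + 7)/6 = 30/6 = 5; σ²_A = ((7−3)/6)² = 0.444
te_B = (4 + 4·7 + 22)/6 = 54/6 = 9; σ²_B = ((22−4)/6)² = 9.000
te_C = (5 + 4·7 + 9)/6 = 42/6 = 7; σ²_C = ((9−5)/6)² = 0.444
te_D = (2 + 4·5 + 8)/6 = 30/6 = 5; σ²_D = ((8−2)/6)² = 1.000

Forward pass:
ES_A = 0; EF_A = 5
ES_B = 5; EF_B = 5+9 = 14
ES_C = 5; EF_C = 5+7 = 12
ES_D = max(EF_B=14, EF_C=12) = 14; EF_D = 14+5 = 19
Expected project duration μ = 19 days. Critical path: A → B → D.

Variance along critical path = 0.444 + 9.000 + 1.000 = 10.444; σ = √10.444 = 3.232 days.
Z = (23 − 19) / 3.232 = 1.238
P(T ≤ 23) = Φ(1.238) ≈ 0.892

0.892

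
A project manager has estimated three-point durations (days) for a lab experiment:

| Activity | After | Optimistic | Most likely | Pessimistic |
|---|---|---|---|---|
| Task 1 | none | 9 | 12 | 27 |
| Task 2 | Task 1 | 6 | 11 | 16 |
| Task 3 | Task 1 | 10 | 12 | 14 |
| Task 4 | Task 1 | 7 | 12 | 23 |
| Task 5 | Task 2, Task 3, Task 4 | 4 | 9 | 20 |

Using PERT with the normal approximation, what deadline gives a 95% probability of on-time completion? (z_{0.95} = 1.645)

te_Task 1 = (9 + 4·12 + 27)/6 = 84/6 = 14; σ²_Task 1 = ((27−9)/6)² = 9.000
te_Task 2 = (6 + 4·11 + 16)/6 = 66/6 = 11; σ²_Task 2 = ((16−6)/6)² = 2.778
te_Task 3 = (10 + 4·12 + 14)/6 = 72/6 = 12; σ²_Task 3 = ((14−10)/6)² = 0.444
te_Task 4 = (7 + 4·12 + 23)/6 = 78/6 = 13; σ²_Task 4 = ((23−7)/6)² = 7.111
te_Task 5 = (4 + 4·9 + 20)/6 = 60/6 = 10; σ²_Task 5 = ((20−4)/6)² = 7.111

Forward pass:
ES_Task 1 = 0; EF_Task 1 = 14
ES_Task 2 = 14; EF_Task 2 = 14+11 = 25
ES_Task 3 = 14; EF_Task 3 = 14+12 = 26
ES_Task 4 = 14; EF_Task 4 = 14+13 = 27
ES_Task 5 = max(EF_Task 2=25, EF_Task 3=26, EF_Task 4=27) = 27; EF_Task 5 = 27+10 = 37
Expected project duration μ = 37 days. Critical path: Task 1 → Task 4 → Task 5.

Variance along critical path = 9.000 + 7.111 + 7.111 = 23.222; σ = 4.819 days.
D = μ + z·σ = 37 + 1.645·4.819 = 44.9 days

44.9 days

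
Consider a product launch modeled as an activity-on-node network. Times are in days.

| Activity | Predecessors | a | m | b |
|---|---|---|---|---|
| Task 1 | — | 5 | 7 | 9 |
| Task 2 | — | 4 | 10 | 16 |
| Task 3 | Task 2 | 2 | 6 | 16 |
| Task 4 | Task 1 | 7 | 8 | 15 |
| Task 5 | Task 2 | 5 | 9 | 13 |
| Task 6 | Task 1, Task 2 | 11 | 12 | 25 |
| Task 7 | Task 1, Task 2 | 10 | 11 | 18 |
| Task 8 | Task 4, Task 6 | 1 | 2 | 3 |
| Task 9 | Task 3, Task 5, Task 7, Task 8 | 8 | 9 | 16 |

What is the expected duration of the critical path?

te_Task 1 = (5 + 4·7 + 9)/6 = 42/6 = 7
te_Task 2 = (4 + 4·10 + 16)/6 = 60/6 = 10
te_Task 3 = (2 + 4·6 + 16)/6 = 42/6 = 7
te_Task 4 = (7 + 4·8 + 15)/6 = 54/6 = 9
te_Task 5 = (5 + 4·9 + 13)/6 = 54/6 = 9
te_Task 6 = (11 + 4·12 + 25)/6 = 84/6 = 14
te_Task 7 = (10 + 4·11 + 18)/6 = 72/6 = 12
te_Task 8 = (1 + 4·2 + 3)/6 = 12/6 = 2
te_Task 9 = (8 + 4·9 + 16)/6 = 60/6 = 10

Forward pass:
ES_Task 1 = 0; EF_Task 1 = 7
ES_Task 2 = 0; EF_Task 2 = 10
ES_Task 3 = 10; EF_Task 3 = 10+7 = 17
ES_Task 4 = 7; EF_Task 4 = 7+9 = 16
ES_Task 5 = 10; EF_Task 5 = 10+9 = 19
ES_Task 6 = max(EF_Task 1=7, EF_Task 2=10) = 10; EF_Task 6 = 10+14 = 24
ES_Task 7 = max(EF_Task 1=7, EF_Task 2=10) = 10; EF_Task 7 = 10+12 = 22
ES_Task 8 = max(EF_Task 4=16, EF_Task 6=24) = 24; EF_Task 8 = 24+2 = 26
ES_Task 9 = max(EF_Task 3=17, EF_Task 5=19, EF_Task 7=22, EF_Task 8=26) = 26; EF_Task 9 = 26+10 = 36
Expected project duration μ = 36 days. Critical path: Task 2 → Task 6 → Task 8 → Task 9.

36 days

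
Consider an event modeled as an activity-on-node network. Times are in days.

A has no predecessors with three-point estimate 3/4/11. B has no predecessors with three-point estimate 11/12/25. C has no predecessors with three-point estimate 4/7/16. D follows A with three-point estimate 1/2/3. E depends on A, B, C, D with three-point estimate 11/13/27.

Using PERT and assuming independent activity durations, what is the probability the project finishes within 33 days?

0.871

te_A = (3 + 4·4 + 11)/6 = 30/6 = 5; σ²_A = ((11−3)/6)² = 1.778
te_B = (11 + 4·12 + 25)/6 = 84/6 = 14; σ²_B = ((25−11)/6)² = 5.444
te_C = (4 + 4·7 + 16)/6 = 48/6 = 8; σ²_C = ((16−4)/6)² = 4.000
te_D = (1 + 4·2 + 3)/6 = 12/6 = 2; σ²_D = ((3−1)/6)² = 0.111
te_E = (11 + 4·13 + 27)/6 = 90/6 = 15; σ²_E = ((27−11)/6)² = 7.111

Forward pass:
ES_A = 0; EF_A = 5
ES_B = 0; EF_B = 14
ES_C = 0; EF_C = 8
ES_D = 5; EF_D = 5+2 = 7
ES_E = max(EF_A=5, EF_B=14, EF_C=8, EF_D=7) = 14; EF_E = 14+15 = 29
Expected project duration μ = 29 days. Critical path: B → E.

Variance along critical path = 5.444 + 7.111 = 12.556; σ = √12.556 = 3.543 days.
Z = (33 − 29) / 3.543 = 1.129
P(T ≤ 33) = Φ(1.129) ≈ 0.871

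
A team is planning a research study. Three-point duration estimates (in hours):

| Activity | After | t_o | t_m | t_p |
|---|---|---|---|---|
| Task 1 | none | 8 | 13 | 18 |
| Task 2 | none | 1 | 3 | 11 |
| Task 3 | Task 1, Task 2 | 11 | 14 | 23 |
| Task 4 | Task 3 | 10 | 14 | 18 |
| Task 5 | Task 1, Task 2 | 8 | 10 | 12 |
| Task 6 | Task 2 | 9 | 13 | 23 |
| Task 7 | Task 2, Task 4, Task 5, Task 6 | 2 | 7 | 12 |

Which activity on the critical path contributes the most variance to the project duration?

te_Task 1 = (8 + 4·13 + 18)/6 = 78/6 = 13; σ²_Task 1 = ((18−8)/6)² = 2.778
te_Task 2 = (1 + 4·3 + 11)/6 = 24/6 = 4; σ²_Task 2 = ((11−1)/6)² = 2.778
te_Task 3 = (11 + 4·14 + 23)/6 = 90/6 = 15; σ²_Task 3 = ((23−11)/6)² = 4.000
te_Task 4 = (10 + 4·14 + 18)/6 = 84/6 = 14; σ²_Task 4 = ((18−10)/6)² = 1.778
te_Task 5 = (8 + 4·10 + 12)/6 = 60/6 = 10; σ²_Task 5 = ((12−8)/6)² = 0.444
te_Task 6 = (9 + 4·13 + 23)/6 = 84/6 = 14; σ²_Task 6 = ((23−9)/6)² = 5.444
te_Task 7 = (2 + 4·7 + 12)/6 = 42/6 = 7; σ²_Task 7 = ((12−2)/6)² = 2.778

Forward pass:
ES_Task 1 = 0; EF_Task 1 = 13
ES_Task 2 = 0; EF_Task 2 = 4
ES_Task 3 = max(EF_Task 1=13, EF_Task 2=4) = 13; EF_Task 3 = 13+15 = 28
ES_Task 4 = 28; EF_Task 4 = 28+14 = 42
ES_Task 5 = max(EF_Task 1=13, EF_Task 2=4) = 13; EF_Task 5 = 13+10 = 23
ES_Task 6 = 4; EF_Task 6 = 4+14 = 18
ES_Task 7 = max(EF_Task 2=4, EF_Task 4=42, EF_Task 5=23, EF_Task 6=18) = 42; EF_Task 7 = 42+7 = 49
Expected project duration μ = 49 hours. Critical path: Task 1 → Task 3 → Task 4 → Task 7.

Variances on critical path: σ²_Task 1=2.778, σ²_Task 3=4.000, σ²_Task 4=1.778, σ²_Task 7=2.778.
Largest is σ²_Task 3 = 4.000.

Task 3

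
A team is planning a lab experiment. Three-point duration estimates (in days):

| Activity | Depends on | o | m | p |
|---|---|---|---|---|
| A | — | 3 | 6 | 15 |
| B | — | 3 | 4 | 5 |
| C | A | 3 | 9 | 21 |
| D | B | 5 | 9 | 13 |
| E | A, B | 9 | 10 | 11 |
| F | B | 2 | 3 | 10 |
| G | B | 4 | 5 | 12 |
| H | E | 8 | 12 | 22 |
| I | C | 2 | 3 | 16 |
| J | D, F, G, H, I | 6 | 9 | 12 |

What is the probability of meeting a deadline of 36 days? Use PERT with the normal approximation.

0.178

te_A = (3 + 4·6 + 15)/6 = 42/6 = 7; σ²_A = ((15−3)/6)² = 4.000
te_B = (3 + 4·4 + 5)/6 = 24/6 = 4; σ²_B = ((5−3)/6)² = 0.111
te_C = (3 + 4·9 + 21)/6 = 60/6 = 10; σ²_C = ((21−3)/6)² = 9.000
te_D = (5 + 4·9 + 13)/6 = 54/6 = 9; σ²_D = ((13−5)/6)² = 1.778
te_E = (9 + 4·10 + 11)/6 = 60/6 = 10; σ²_E = ((11−9)/6)² = 0.111
te_F = (2 + 4·3 + 10)/6 = 24/6 = 4; σ²_F = ((10−2)/6)² = 1.778
te_G = (4 + 4·5 + 12)/6 = 36/6 = 6; σ²_G = ((12−4)/6)² = 1.778
te_H = (8 + 4·12 + 22)/6 = 78/6 = 13; σ²_H = ((22−8)/6)² = 5.444
te_I = (2 + 4·3 + 16)/6 = 30/6 = 5; σ²_I = ((16−2)/6)² = 5.444
te_J = (6 + 4·9 + 12)/6 = 54/6 = 9; σ²_J = ((12−6)/6)² = 1.000

Forward pass:
ES_A = 0; EF_A = 7
ES_B = 0; EF_B = 4
ES_C = 7; EF_C = 7+10 = 17
ES_D = 4; EF_D = 4+9 = 13
ES_E = max(EF_A=7, EF_B=4) = 7; EF_E = 7+10 = 17
ES_F = 4; EF_F = 4+4 = 8
ES_G = 4; EF_G = 4+6 = 10
ES_H = 17; EF_H = 17+13 = 30
ES_I = 17; EF_I = 17+5 = 22
ES_J = max(EF_D=13, EF_F=8, EF_G=10, EF_H=30, EF_I=22) = 30; EF_J = 30+9 = 39
Expected project duration μ = 39 days. Critical path: A → E → H → J.

Variance along critical path = 4.000 + 0.111 + 5.444 + 1.000 = 10.556; σ = √10.556 = 3.249 days.
Z = (36 − 39) / 3.249 = -0.923
P(T ≤ 36) = Φ(-0.923) ≈ 0.178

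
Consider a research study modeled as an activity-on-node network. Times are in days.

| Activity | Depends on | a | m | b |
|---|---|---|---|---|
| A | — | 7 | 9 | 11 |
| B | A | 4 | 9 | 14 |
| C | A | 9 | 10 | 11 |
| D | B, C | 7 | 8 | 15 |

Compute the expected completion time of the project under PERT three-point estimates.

28 days

te_A = (7 + 4·9 + 11)/6 = 54/6 = 9
te_B = (4 + 4·9 + 14)/6 = 54/6 = 9
te_C = (9 + 4·10 + 11)/6 = 60/6 = 10
te_D = (7 + 4·8 + 15)/6 = 54/6 = 9

Forward pass:
ES_A = 0; EF_A = 9
ES_B = 9; EF_B = 9+9 = 18
ES_C = 9; EF_C = 9+10 = 19
ES_D = max(EF_B=18, EF_C=19) = 19; EF_D = 19+9 = 28
Expected project duration μ = 28 days. Critical path: A → C → D.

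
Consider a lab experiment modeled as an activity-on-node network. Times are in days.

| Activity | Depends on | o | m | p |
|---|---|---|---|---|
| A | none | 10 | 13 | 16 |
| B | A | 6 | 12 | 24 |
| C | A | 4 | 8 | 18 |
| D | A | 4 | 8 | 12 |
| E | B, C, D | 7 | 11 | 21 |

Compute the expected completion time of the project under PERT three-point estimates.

38 days

te_A = (10 + 4·13 + 16)/6 = 78/6 = 13
te_B = (6 + 4·12 + 24)/6 = 78/6 = 13
te_C = (4 + 4·8 + 18)/6 = 54/6 = 9
te_D = (4 + 4·8 + 12)/6 = 48/6 = 8
te_E = (7 + 4·11 + 21)/6 = 72/6 = 12

Forward pass:
ES_A = 0; EF_A = 13
ES_B = 13; EF_B = 13+13 = 26
ES_C = 13; EF_C = 13+9 = 22
ES_D = 13; EF_D = 13+8 = 21
ES_E = max(EF_B=26, EF_C=22, EF_D=21) = 26; EF_E = 26+12 = 38
Expected project duration μ = 38 days. Critical path: A → B → E.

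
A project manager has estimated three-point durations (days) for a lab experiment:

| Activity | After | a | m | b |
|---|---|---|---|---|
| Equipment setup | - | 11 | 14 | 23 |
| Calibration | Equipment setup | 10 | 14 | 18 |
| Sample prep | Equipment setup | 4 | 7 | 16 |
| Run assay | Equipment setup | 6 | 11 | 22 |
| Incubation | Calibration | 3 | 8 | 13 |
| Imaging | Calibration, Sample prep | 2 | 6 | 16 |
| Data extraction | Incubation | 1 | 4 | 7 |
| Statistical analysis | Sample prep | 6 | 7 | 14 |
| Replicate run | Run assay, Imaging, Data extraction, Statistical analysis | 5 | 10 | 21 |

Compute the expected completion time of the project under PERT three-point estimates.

te_Equipment setup = (11 + 4·14 + 23)/6 = 90/6 = 15
te_Calibration = (10 + 4·14 + 18)/6 = 84/6 = 14
te_Sample prep = (4 + 4·7 + 16)/6 = 48/6 = 8
te_Run assay = (6 + 4·11 + 22)/6 = 72/6 = 12
te_Incubation = (3 + 4·8 + 13)/6 = 48/6 = 8
te_Imaging = (2 + 4·6 + 16)/6 = 42/6 = 7
te_Data extraction = (1 + 4·4 + 7)/6 = 24/6 = 4
te_Statistical analysis = (6 + 4·7 + 14)/6 = 48/6 = 8
te_Replicate run = (5 + 4·10 + 21)/6 = 66/6 = 11

Forward pass:
ES_Equipment setup = 0; EF_Equipment setup = 15
ES_Calibration = 15; EF_Calibration = 15+14 = 29
ES_Sample prep = 15; EF_Sample prep = 15+8 = 23
ES_Run assay = 15; EF_Run assay = 15+12 = 27
ES_Incubation = 29; EF_Incubation = 29+8 = 37
ES_Imaging = max(EF_Calibration=29, EF_Sample prep=23) = 29; EF_Imaging = 29+7 = 36
ES_Data extraction = 37; EF_Data extraction = 37+4 = 41
ES_Statistical analysis = 23; EF_Statistical analysis = 23+8 = 31
ES_Replicate run = max(EF_Run assay=27, EF_Imaging=36, EF_Data extraction=41, EF_Statistical analysis=31) = 41; EF_Replicate run = 41+11 = 52
Expected project duration μ = 52 days. Critical path: Equipment setup → Calibration → Incubation → Data extraction → Replicate run.

52 days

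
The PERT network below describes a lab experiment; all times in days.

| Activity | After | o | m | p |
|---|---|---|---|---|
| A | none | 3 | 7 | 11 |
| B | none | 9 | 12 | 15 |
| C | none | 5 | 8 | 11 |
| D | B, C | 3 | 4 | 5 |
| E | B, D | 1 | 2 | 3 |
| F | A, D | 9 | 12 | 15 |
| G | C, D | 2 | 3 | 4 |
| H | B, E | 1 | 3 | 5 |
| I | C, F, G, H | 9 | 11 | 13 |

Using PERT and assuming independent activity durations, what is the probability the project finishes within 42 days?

te_A = (3 + 4·7 + 11)/6 = 42/6 = 7; σ²_A = ((11−3)/6)² = 1.778
te_B = (9 + 4·12 + 15)/6 = 72/6 = 12; σ²_B = ((15−9)/6)² = 1.000
te_C = (5 + 4·8 + 11)/6 = 48/6 = 8; σ²_C = ((11−5)/6)² = 1.000
te_D = (3 + 4·4 + 5)/6 = 24/6 = 4; σ²_D = ((5−3)/6)² = 0.111
te_E = (1 + 4·2 + 3)/6 = 12/6 = 2; σ²_E = ((3−1)/6)² = 0.111
te_F = (9 + 4·12 + 15)/6 = 72/6 = 12; σ²_F = ((15−9)/6)² = 1.000
te_G = (2 + 4·3 + 4)/6 = 18/6 = 3; σ²_G = ((4−2)/6)² = 0.111
te_H = (1 + 4·3 + 5)/6 = 18/6 = 3; σ²_H = ((5−1)/6)² = 0.444
te_I = (9 + 4·11 + 13)/6 = 66/6 = 11; σ²_I = ((13−9)/6)² = 0.444

Forward pass:
ES_A = 0; EF_A = 7
ES_B = 0; EF_B = 12
ES_C = 0; EF_C = 8
ES_D = max(EF_B=12, EF_C=8) = 12; EF_D = 12+4 = 16
ES_E = max(EF_B=12, EF_D=16) = 16; EF_E = 16+2 = 18
ES_F = max(EF_A=7, EF_D=16) = 16; EF_F = 16+12 = 28
ES_G = max(EF_C=8, EF_D=16) = 16; EF_G = 16+3 = 19
ES_H = max(EF_B=12, EF_E=18) = 18; EF_H = 18+3 = 21
ES_I = max(EF_C=8, EF_F=28, EF_G=19, EF_H=21) = 28; EF_I = 28+11 = 39
Expected project duration μ = 39 days. Critical path: B → D → F → I.

Variance along critical path = 1.000 + 0.111 + 1.000 + 0.444 = 2.556; σ = √2.556 = 1.599 days.
Z = (42 − 39) / 1.599 = 1.877
P(T ≤ 42) = Φ(1.877) ≈ 0.970

0.970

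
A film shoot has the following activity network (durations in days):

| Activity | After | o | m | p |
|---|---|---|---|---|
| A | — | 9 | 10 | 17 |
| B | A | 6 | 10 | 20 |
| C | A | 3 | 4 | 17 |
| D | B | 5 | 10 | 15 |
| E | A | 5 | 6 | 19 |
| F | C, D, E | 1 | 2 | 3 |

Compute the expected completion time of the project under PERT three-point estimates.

34 days

te_A = (9 + 4·10 + 17)/6 = 66/6 = 11
te_B = (6 + 4·10 + 20)/6 = 66/6 = 11
te_C = (3 + 4·4 + 17)/6 = 36/6 = 6
te_D = (5 + 4·10 + 15)/6 = 60/6 = 10
te_E = (5 + 4·6 + 19)/6 = 48/6 = 8
te_F = (1 + 4·2 + 3)/6 = 12/6 = 2

Forward pass:
ES_A = 0; EF_A = 11
ES_B = 11; EF_B = 11+11 = 22
ES_C = 11; EF_C = 11+6 = 17
ES_D = 22; EF_D = 22+10 = 32
ES_E = 11; EF_E = 11+8 = 19
ES_F = max(EF_C=17, EF_D=32, EF_E=19) = 32; EF_F = 32+2 = 34
Expected project duration μ = 34 days. Critical path: A → B → D → F.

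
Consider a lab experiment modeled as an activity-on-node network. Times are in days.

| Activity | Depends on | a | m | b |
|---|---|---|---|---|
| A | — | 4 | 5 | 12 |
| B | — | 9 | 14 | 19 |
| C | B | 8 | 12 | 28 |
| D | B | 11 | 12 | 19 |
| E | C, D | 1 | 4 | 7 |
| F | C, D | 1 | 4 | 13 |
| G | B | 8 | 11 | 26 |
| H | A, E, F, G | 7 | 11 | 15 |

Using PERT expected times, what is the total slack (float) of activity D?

1 days

te_A = (4 + 4·5 + 12)/6 = 36/6 = 6
te_B = (9 + 4·14 + 19)/6 = 84/6 = 14
te_C = (8 + 4·12 + 28)/6 = 84/6 = 14
te_D = (11 + 4·12 + 19)/6 = 78/6 = 13
te_E = (1 + 4·4 + 7)/6 = 24/6 = 4
te_F = (1 + 4·4 + 13)/6 = 30/6 = 5
te_G = (8 + 4·11 + 26)/6 = 78/6 = 13
te_H = (7 + 4·11 + 15)/6 = 66/6 = 11

Forward pass:
ES_A = 0; EF_A = 6
ES_B = 0; EF_B = 14
ES_C = 14; EF_C = 14+14 = 28
ES_D = 14; EF_D = 14+13 = 27
ES_E = max(EF_C=28, EF_D=27) = 28; EF_E = 28+4 = 32
ES_F = max(EF_C=28, EF_D=27) = 28; EF_F = 28+5 = 33
ES_G = 14; EF_G = 14+13 = 27
ES_H = max(EF_A=6, EF_E=32, EF_F=33, EF_G=27) = 33; EF_H = 33+11 = 44
Expected project duration μ = 44 days. Critical path: B → C → F → H.

Backward pass:
LF_H = 44; LS_H = 44−11 = 33
LF_G = LS_H = 33; LS_G = 33−13 = 20
LF_F = LS_H = 33; LS_F = 33−5 = 28
LF_E = LS_H = 33; LS_E = 33−4 = 29
LF_D = min(LS_E=29, LS_F=28) = 28; LS_D = 28−13 = 15
LF_C = min(LS_E=29, LS_F=28) = 28; LS_C = 28−14 = 14
LF_B = min(LS_C=14, LS_D=15, LS_G=20) = 14; LS_B = 14−14 = 0
LF_A = LS_H = 33; LS_A = 33−6 = 27
Slack_D = LS_D − ES_D = 15 − 14 = 1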